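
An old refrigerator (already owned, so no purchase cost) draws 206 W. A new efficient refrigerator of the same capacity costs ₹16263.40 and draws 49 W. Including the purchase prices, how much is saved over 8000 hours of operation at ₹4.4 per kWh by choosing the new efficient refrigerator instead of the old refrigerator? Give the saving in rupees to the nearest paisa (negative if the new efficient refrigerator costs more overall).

old refrigerator: ₹0.00 + (206/1000) kW × 8000 h × ₹4.4 = ₹0.00 + ₹7251.2 = ₹7251.2
new efficient refrigerator: ₹16263.40 + (49/1000) kW × 8000 h × ₹4.4 = ₹16263.40 + ₹1724.8 = ₹17988.2
Saving = ₹7251.2 − ₹17988.2 = −₹10737

-₹10737.00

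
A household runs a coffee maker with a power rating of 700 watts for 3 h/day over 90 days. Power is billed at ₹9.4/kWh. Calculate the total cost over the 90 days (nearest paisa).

Runtime = 3 h/day × 90 days = 270 h
Energy = 0.7 kW × 270 h = 189 kWh
Cost = 189 kWh × ₹9.4/kWh = ₹1776.60

₹1776.60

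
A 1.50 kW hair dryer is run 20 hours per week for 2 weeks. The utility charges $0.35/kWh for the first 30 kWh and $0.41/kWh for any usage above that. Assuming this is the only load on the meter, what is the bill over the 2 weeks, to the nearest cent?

$22.80

Runtime = 20 h/week × 2 weeks = 40 h
Energy = 1.5 kW × 40 h = 60 kWh
Tier 1 (0–30 kWh): 30 × $0.35 = $10.5
Above 30 kWh: 30 × $0.41 = $12.3
Bill = $22.80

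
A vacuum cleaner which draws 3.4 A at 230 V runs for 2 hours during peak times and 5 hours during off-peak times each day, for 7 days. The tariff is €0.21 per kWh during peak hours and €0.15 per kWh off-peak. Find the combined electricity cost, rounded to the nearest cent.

€6.40

Power = 3.4 A × 230 V = 782 W = 0.782 kW
Peak energy = 0.782 kW × 2 h × 7 = 10.948 kWh
Off-peak energy = 0.782 kW × 5 h × 7 = 27.37 kWh
Cost = 10.948 × €0.21 + 27.37 × €0.15 = €2.29908 + €4.1055 = €6.40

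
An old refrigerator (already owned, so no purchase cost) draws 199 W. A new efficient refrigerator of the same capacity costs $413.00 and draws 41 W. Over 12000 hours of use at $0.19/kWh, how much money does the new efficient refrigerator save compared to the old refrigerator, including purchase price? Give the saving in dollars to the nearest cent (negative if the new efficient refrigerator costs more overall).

old refrigerator: $0.00 + (199/1000) kW × 12000 h × $0.19 = $0.00 + $453.72 = $453.72
new efficient refrigerator: $413.00 + (41/1000) kW × 12000 h × $0.19 = $413.00 + $93.48 = $506.48
Saving = $453.72 − $506.48 = −$52.76

-$52.76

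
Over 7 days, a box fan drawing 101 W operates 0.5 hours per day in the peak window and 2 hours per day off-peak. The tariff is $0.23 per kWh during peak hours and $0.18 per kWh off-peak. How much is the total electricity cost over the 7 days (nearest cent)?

Peak energy = 0.101 kW × 0.5 h × 7 = 0.3535 kWh
Off-peak energy = 0.101 kW × 2 h × 7 = 1.414 kWh
Cost = 0.3535 × $0.23 + 1.414 × $0.18 = $0.081305 + $0.25452 = $0.34

$0.34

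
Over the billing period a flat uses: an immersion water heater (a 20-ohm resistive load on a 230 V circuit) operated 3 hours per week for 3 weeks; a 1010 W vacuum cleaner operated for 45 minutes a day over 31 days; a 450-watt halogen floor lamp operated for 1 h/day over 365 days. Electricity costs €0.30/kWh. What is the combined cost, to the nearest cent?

immersion water heater: Power = V²/R = 230²/20 = 2645 W = 2.645 kW
immersion water heater: Runtime = 3 h/week × 3 weeks = 9 h
immersion water heater: 2.645 kW × 9 h = 23.805 kWh
vacuum cleaner: Runtime = 45 min × 31 = 1395 min = 23.25 h
vacuum cleaner: 1.01 kW × 23.25 h = 23.4825 kWh
halogen floor lamp: Runtime = 1 h/day × 365 days = 365 h
halogen floor lamp: 0.45 kW × 365 h = 164.25 kWh
Total energy = 211.5375 kWh
Cost = 211.5375 × €0.30 = €63.46

€63.46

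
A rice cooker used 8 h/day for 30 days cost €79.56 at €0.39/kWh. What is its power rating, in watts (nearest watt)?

850 W

Energy = €79.56 ÷ €0.39/kWh = 204 kWh
Runtime = 8 h/day × 30 days = 240 h
Power = 204 kWh ÷ 240 h = 0.85 kW = 850 W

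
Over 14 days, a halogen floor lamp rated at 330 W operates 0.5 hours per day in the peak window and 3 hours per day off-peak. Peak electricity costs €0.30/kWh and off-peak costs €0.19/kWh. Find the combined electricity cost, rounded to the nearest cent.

€3.33

Peak energy = 0.33 kW × 0.5 h × 14 = 2.31 kWh
Off-peak energy = 0.33 kW × 3 h × 14 = 13.86 kWh
Cost = 2.31 × €0.30 + 13.86 × €0.19 = €0.693 + €2.6334 = €3.33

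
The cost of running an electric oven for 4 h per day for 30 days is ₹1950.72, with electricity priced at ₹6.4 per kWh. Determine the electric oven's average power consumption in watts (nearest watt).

Energy = ₹1950.72 ÷ ₹6.4/kWh = 304.8 kWh
Runtime = 4 h/day × 30 days = 120 h
Power = 304.8 kWh ÷ 120 h = 2.54 kW = 2540 W

2540 W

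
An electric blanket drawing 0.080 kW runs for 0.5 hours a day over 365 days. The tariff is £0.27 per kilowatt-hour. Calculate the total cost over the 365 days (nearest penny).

Runtime = 0.5 h/day × 365 days = 182.5 h
Energy = 0.08 kW × 182.5 h = 14.6 kWh
Cost = 14.6 kWh × £0.27/kWh = £3.94

£3.94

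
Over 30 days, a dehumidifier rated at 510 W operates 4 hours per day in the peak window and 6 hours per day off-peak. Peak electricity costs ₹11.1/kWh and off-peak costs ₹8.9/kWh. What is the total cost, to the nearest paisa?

Peak energy = 0.51 kW × 4 h × 30 = 61.2 kWh
Off-peak energy = 0.51 kW × 6 h × 30 = 91.8 kWh
Cost = 61.2 × ₹11.1 + 91.8 × ₹8.9 = ₹679.32 + ₹817.02 = ₹1496.34

₹1496.34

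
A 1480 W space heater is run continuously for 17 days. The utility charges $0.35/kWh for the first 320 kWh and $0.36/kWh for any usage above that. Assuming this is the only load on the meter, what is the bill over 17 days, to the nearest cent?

Runtime = 24 h × 17 = 408 h
Energy = 1.48 kW × 408 h = 603.84 kWh
Tier 1 (0–320 kWh): 320 × $0.35 = $112
Above 320 kWh: 283.84 × $0.36 = $102.1824
Bill = $214.18

$214.18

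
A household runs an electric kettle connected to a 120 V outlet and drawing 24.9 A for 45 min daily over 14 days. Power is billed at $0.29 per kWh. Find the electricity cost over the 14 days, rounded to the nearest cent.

$9.10

Power = 24.9 A × 120 V = 2988 W = 2.988 kW
Runtime = 45 min × 14 = 630 min = 10.5 h
Energy = 2.988 kW × 10.5 h = 31.374 kWh
Cost = 31.374 kWh × $0.29/kWh = $9.10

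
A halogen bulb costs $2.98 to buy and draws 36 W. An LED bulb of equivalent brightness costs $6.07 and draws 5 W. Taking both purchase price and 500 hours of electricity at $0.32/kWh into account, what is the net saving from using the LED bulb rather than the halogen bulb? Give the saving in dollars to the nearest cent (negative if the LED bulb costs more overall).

$1.87

halogen bulb: $2.98 + (36/1000) kW × 500 h × $0.32 = $2.98 + $5.76 = $8.74
LED bulb: $6.07 + (5/1000) kW × 500 h × $0.32 = $6.07 + $0.8 = $6.87
Saving = $8.74 − $6.87 = $1.87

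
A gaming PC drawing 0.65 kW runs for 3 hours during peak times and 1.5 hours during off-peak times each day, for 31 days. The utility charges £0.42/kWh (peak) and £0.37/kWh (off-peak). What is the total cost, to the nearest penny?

Peak energy = 0.65 kW × 3 h × 31 = 60.45 kWh
Off-peak energy = 0.65 kW × 1.5 h × 31 = 30.225 kWh
Cost = 60.45 × £0.42 + 30.225 × £0.37 = £25.389 + £11.18325 = £36.57

£36.57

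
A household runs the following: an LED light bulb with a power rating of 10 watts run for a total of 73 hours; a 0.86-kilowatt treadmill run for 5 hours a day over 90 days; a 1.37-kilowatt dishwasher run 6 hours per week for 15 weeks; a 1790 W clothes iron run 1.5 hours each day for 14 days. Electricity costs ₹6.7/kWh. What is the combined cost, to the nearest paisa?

₹3675.75

LED light bulb: 0.01 kW × 73 h = 0.73 kWh
treadmill: Runtime = 5 h/day × 90 days = 450 h
treadmill: 0.86 kW × 450 h = 387 kWh
dishwasher: Runtime = 6 h/week × 15 weeks = 90 h
dishwasher: 1.37 kW × 90 h = 123.3 kWh
clothes iron: Runtime = 1.5 h/day × 14 days = 21 h
clothes iron: 1.79 kW × 21 h = 37.59 kWh
Total energy = 548.62 kWh
Cost = 548.62 × ₹6.7 = ₹3675.75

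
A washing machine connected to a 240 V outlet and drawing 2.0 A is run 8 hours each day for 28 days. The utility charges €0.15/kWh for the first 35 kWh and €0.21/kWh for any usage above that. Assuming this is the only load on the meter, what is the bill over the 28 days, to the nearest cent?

€20.48

Power = 2.0 A × 240 V = 480 W = 0.48 kW
Runtime = 8 h/day × 28 days = 224 h
Energy = 0.48 kW × 224 h = 107.52 kWh
Tier 1 (0–35 kWh): 35 × €0.15 = €5.25
Above 35 kWh: 72.52 × €0.21 = €15.2292
Bill = €20.48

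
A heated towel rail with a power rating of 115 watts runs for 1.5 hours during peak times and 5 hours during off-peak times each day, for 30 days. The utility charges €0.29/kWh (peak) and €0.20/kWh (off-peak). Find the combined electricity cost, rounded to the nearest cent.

Peak energy = 0.115 kW × 1.5 h × 30 = 5.175 kWh
Off-peak energy = 0.115 kW × 5 h × 30 = 17.25 kWh
Cost = 5.175 × €0.29 + 17.25 × €0.20 = €1.50075 + €3.45 = €4.95

€4.95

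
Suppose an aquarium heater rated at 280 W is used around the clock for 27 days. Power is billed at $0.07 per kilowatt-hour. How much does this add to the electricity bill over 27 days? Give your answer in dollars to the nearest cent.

$12.70

Runtime = 24 h × 27 = 648 h
Energy = 0.28 kW × 648 h = 181.44 kWh
Cost = 181.44 kWh × $0.07/kWh = $12.70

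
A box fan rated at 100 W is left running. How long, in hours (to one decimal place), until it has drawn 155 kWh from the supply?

Hours = 155 kWh ÷ 0.1 kW = 1550.0 h

1550.0 h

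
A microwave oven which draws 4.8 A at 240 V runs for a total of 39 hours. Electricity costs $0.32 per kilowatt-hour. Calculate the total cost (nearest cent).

Power = 4.8 A × 240 V = 1152 W = 1.152 kW
Energy = 1.152 kW × 39 h = 44.928 kWh
Cost = 44.928 kWh × $0.32/kWh = $14.38

$14.38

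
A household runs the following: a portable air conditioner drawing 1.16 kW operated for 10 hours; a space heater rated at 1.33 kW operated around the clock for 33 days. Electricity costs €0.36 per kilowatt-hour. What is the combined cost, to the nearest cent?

€383.39

portable air conditioner: 1.16 kW × 10 h = 11.6 kWh
space heater: Runtime = 24 h × 33 = 792 h
space heater: 1.33 kW × 792 h = 1053.36 kWh
Total energy = 1064.96 kWh
Cost = 1064.96 × €0.36 = €383.39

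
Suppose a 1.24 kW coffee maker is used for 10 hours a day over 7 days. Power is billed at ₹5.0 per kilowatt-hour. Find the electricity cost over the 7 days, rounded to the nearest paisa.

Runtime = 10 h/day × 7 days = 70 h
Energy = 1.24 kW × 70 h = 86.8 kWh
Cost = 86.8 kWh × ₹5.0/kWh = ₹434.00

₹434.00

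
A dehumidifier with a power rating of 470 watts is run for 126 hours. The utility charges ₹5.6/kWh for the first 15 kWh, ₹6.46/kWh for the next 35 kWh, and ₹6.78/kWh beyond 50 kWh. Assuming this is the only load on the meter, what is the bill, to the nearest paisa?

Energy = 0.47 kW × 126 h = 59.22 kWh
Tier 1 (0–15 kWh): 15 × ₹5.6 = ₹84
Tier 2 (15–50 kWh): 35 × ₹6.46 = ₹226.1
Above 50 kWh: 9.22 × ₹6.78 = ₹62.5116
Bill = ₹372.61

₹372.61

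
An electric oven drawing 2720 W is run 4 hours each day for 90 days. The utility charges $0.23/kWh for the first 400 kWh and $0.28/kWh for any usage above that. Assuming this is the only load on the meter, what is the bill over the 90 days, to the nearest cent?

Runtime = 4 h/day × 90 days = 360 h
Energy = 2.72 kW × 360 h = 979.2 kWh
Tier 1 (0–400 kWh): 400 × $0.23 = $92
Above 400 kWh: 579.2 × $0.28 = $162.176
Bill = $254.18

$254.18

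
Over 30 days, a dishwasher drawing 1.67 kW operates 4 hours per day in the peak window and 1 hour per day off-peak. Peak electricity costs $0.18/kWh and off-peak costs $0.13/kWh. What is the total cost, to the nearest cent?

$42.59

Peak energy = 1.67 kW × 4 h × 30 = 200.4 kWh
Off-peak energy = 1.67 kW × 1 h × 30 = 50.1 kWh
Cost = 200.4 × $0.18 + 50.1 × $0.13 = $36.072 + $6.513 = $42.59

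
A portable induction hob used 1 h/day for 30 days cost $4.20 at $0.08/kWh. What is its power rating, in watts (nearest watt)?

Energy = $4.20 ÷ $0.08/kWh = 52.5 kWh
Runtime = 1 h/day × 30 days = 30 h
Power = 52.5 kWh ÷ 30 h = 1.75 kW = 1750 W

1750 W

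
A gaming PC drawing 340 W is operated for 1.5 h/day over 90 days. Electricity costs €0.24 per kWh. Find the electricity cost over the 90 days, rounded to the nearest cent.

Runtime = 1.5 h/day × 90 days = 135 h
Energy = 0.34 kW × 135 h = 45.9 kWh
Cost = 45.9 kWh × €0.24/kWh = €11.02

€11.02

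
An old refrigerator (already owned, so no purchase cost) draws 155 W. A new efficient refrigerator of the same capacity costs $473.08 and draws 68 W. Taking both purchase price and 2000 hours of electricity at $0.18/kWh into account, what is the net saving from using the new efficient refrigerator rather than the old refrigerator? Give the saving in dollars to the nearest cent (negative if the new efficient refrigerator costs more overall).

-$441.76

old refrigerator: $0.00 + (155/1000) kW × 2000 h × $0.18 = $0.00 + $55.8 = $55.8
new efficient refrigerator: $473.08 + (68/1000) kW × 2000 h × $0.18 = $473.08 + $24.48 = $497.56
Saving = $55.8 − $497.56 = −$441.76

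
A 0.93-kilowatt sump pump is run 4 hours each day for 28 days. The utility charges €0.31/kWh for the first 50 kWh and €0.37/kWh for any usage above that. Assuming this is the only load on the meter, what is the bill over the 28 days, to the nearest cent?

Runtime = 4 h/day × 28 days = 112 h
Energy = 0.93 kW × 112 h = 104.16 kWh
Tier 1 (0–50 kWh): 50 × €0.31 = €15.5
Above 50 kWh: 54.16 × €0.37 = €20.0392
Bill = €35.54

€35.54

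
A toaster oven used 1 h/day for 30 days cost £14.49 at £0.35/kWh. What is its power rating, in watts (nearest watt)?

Energy = £14.49 ÷ £0.35/kWh = 41.4 kWh
Runtime = 1 h/day × 30 days = 30 h
Power = 41.4 kWh ÷ 30 h = 1.38 kW = 1380 W

1380 W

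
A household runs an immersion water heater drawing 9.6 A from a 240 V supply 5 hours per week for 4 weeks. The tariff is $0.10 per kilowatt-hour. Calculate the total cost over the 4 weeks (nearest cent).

$4.61

Power = 9.6 A × 240 V = 2304 W = 2.304 kW
Runtime = 5 h/week × 4 weeks = 20 h
Energy = 2.304 kW × 20 h = 46.08 kWh
Cost = 46.08 kWh × $0.10/kWh = $4.61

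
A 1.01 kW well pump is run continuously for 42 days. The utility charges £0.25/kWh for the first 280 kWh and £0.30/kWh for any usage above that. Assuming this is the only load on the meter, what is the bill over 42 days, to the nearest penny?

£291.42

Runtime = 24 h × 42 = 1008 h
Energy = 1.01 kW × 1008 h = 1018.08 kWh
Tier 1 (0–280 kWh): 280 × £0.25 = £70
Above 280 kWh: 738.08 × £0.30 = £221.424
Bill = £291.42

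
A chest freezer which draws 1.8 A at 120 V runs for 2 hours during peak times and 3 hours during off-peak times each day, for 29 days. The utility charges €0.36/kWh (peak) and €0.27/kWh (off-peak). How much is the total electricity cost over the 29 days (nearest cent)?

Power = 1.8 A × 120 V = 216 W = 0.216 kW
Peak energy = 0.216 kW × 2 h × 29 = 12.528 kWh
Off-peak energy = 0.216 kW × 3 h × 29 = 18.792 kWh
Cost = 12.528 × €0.36 + 18.792 × €0.27 = €4.51008 + €5.07384 = €9.58

€9.58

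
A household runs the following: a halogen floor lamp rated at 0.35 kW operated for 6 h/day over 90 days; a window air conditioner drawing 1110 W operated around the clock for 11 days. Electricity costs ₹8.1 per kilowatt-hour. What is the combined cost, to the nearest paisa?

₹3904.52

halogen floor lamp: Runtime = 6 h/day × 90 days = 540 h
halogen floor lamp: 0.35 kW × 540 h = 189 kWh
window air conditioner: Runtime = 24 h × 11 = 264 h
window air conditioner: 1.11 kW × 264 h = 293.04 kWh
Total energy = 482.04 kWh
Cost = 482.04 × ₹8.1 = ₹3904.52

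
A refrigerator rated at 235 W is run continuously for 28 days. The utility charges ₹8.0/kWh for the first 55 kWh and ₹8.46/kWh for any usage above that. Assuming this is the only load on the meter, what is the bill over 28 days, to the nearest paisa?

Runtime = 24 h × 28 = 672 h
Energy = 0.235 kW × 672 h = 157.92 kWh
Tier 1 (0–55 kWh): 55 × ₹8.0 = ₹440
Above 55 kWh: 102.92 × ₹8.46 = ₹870.7032
Bill = ₹1310.70

₹1310.70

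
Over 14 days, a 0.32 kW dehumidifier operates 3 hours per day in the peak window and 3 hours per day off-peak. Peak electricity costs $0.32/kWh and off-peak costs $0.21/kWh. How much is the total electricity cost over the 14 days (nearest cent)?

$7.12

Peak energy = 0.32 kW × 3 h × 14 = 13.44 kWh
Off-peak energy = 0.32 kW × 3 h × 14 = 13.44 kWh
Cost = 13.44 × $0.32 + 13.44 × $0.21 = $4.3008 + $2.8224 = $7.12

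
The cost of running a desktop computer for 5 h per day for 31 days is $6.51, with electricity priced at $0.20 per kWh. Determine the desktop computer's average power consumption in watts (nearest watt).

210 W

Energy = $6.51 ÷ $0.20/kWh = 32.55 kWh
Runtime = 5 h/day × 31 days = 155 h
Power = 32.55 kWh ÷ 155 h = 0.21 kW = 210 W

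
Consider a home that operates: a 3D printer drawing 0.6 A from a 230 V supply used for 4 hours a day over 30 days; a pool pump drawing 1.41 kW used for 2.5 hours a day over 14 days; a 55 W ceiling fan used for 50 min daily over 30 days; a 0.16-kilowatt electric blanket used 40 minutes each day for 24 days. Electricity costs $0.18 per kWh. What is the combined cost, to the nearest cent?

3D printer: Power = 0.6 A × 230 V = 138 W = 0.138 kW
3D printer: Runtime = 4 h/day × 30 days = 120 h
3D printer: 0.138 kW × 120 h = 16.56 kWh
pool pump: Runtime = 2.5 h/day × 14 days = 35 h
pool pump: 1.41 kW × 35 h = 49.35 kWh
ceiling fan: Runtime = 50 min × 30 = 1500 min = 25 h
ceiling fan: 0.055 kW × 25 h = 1.375 kWh
electric blanket: Runtime = 40 min × 24 = 960 min = 16 h
electric blanket: 0.16 kW × 16 h = 2.56 kWh
Total energy = 69.845 kWh
Cost = 69.845 × $0.18 = $12.57

$12.57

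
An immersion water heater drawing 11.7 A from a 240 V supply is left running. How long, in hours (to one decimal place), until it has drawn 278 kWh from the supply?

99.0 h

Power = 11.7 A × 240 V = 2808 W = 2.808 kW
Hours = 278 kWh ÷ 2.808 kW = 99.0 h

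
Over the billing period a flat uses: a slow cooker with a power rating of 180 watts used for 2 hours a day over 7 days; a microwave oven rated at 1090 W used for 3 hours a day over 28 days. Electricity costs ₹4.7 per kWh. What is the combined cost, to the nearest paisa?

₹442.18

slow cooker: Runtime = 2 h/day × 7 days = 14 h
slow cooker: 0.18 kW × 14 h = 2.52 kWh
microwave oven: Runtime = 3 h/day × 28 days = 84 h
microwave oven: 1.09 kW × 84 h = 91.56 kWh
Total energy = 94.08 kWh
Cost = 94.08 × ₹4.7 = ₹442.18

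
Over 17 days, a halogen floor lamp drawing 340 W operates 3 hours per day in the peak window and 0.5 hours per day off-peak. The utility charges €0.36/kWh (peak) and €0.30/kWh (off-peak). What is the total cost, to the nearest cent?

€7.11

Peak energy = 0.34 kW × 3 h × 17 = 17.34 kWh
Off-peak energy = 0.34 kW × 0.5 h × 17 = 2.89 kWh
Cost = 17.34 × €0.36 + 2.89 × €0.30 = €6.2424 + €0.867 = €7.11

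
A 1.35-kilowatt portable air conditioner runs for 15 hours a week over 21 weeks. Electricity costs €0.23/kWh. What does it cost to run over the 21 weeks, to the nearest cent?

Runtime = 15 h/week × 21 weeks = 315 h
Energy = 1.35 kW × 315 h = 425.25 kWh
Cost = 425.25 kWh × €0.23/kWh = €97.81

€97.81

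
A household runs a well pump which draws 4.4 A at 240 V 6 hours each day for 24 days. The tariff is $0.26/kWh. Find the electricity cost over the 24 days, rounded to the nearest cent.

$39.54

Power = 4.4 A × 240 V = 1056 W = 1.056 kW
Runtime = 6 h/day × 24 days = 144 h
Energy = 1.056 kW × 144 h = 152.064 kWh
Cost = 152.064 kWh × $0.26/kWh = $39.54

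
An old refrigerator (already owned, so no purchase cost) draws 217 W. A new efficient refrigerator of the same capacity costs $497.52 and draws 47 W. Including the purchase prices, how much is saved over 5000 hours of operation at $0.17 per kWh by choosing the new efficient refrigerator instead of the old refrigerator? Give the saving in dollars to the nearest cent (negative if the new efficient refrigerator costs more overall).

-$353.02

old refrigerator: $0.00 + (217/1000) kW × 5000 h × $0.17 = $0.00 + $184.45 = $184.45
new efficient refrigerator: $497.52 + (47/1000) kW × 5000 h × $0.17 = $497.52 + $39.95 = $537.47
Saving = $184.45 − $537.47 = −$353.02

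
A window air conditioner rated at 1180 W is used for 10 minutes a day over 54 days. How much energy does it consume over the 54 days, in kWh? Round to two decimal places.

Runtime = 10 min × 54 = 540 min = 9 h
Energy = 1.18 kW × 9 h = 10.62 kWh

10.62 kWh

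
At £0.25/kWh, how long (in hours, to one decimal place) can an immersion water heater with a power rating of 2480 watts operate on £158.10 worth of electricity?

Energy available = £158.10 ÷ £0.25/kWh = 632.4 kWh
Hours = 632.4 kWh ÷ 2.48 kW = 255.0 h

255.0 h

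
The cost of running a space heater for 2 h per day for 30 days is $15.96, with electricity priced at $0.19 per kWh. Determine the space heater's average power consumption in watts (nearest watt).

1400 W

Energy = $15.96 ÷ $0.19/kWh = 84 kWh
Runtime = 2 h/day × 30 days = 60 h
Power = 84 kWh ÷ 60 h = 1.4 kW = 1400 W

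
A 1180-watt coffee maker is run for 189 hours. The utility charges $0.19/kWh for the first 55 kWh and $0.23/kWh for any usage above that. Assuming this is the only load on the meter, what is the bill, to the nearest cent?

$49.09

Energy = 1.18 kW × 189 h = 223.02 kWh
Tier 1 (0–55 kWh): 55 × $0.19 = $10.45
Above 55 kWh: 168.02 × $0.23 = $38.6446
Bill = $49.09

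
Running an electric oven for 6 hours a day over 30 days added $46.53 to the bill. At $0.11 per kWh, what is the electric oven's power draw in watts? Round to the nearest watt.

2350 W

Energy = $46.53 ÷ $0.11/kWh = 423 kWh
Runtime = 6 h/day × 30 days = 180 h
Power = 423 kWh ÷ 180 h = 2.35 kW = 2350 W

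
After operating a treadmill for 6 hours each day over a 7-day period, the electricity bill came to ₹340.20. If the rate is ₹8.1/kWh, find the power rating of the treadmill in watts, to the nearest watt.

Energy = ₹340.20 ÷ ₹8.1/kWh = 42 kWh
Runtime = 6 h/day × 7 days = 42 h
Power = 42 kWh ÷ 42 h = 1 kW = 1000 W

1000 W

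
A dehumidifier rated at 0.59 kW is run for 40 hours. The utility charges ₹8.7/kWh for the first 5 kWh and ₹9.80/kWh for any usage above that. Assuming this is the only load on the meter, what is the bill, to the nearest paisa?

₹225.78

Energy = 0.59 kW × 40 h = 23.6 kWh
Tier 1 (0–5 kWh): 5 × ₹8.7 = ₹43.5
Above 5 kWh: 18.6 × ₹9.80 = ₹182.28
Bill = ₹225.78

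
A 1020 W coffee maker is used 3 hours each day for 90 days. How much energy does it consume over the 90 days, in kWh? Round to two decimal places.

275.40 kWh

Runtime = 3 h/day × 90 days = 270 h
Energy = 1.02 kW × 270 h = 275.4 kWh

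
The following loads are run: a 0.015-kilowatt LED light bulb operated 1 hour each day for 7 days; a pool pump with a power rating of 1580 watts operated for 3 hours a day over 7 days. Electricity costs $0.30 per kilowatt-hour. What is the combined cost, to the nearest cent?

LED light bulb: Runtime = 1 h/day × 7 days = 7 h
LED light bulb: 0.015 kW × 7 h = 0.105 kWh
pool pump: Runtime = 3 h/day × 7 days = 21 h
pool pump: 1.58 kW × 21 h = 33.18 kWh
Total energy = 33.285 kWh
Cost = 33.285 × $0.30 = $9.99

$9.99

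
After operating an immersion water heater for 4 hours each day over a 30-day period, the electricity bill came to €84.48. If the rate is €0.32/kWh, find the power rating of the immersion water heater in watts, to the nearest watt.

Energy = €84.48 ÷ €0.32/kWh = 264 kWh
Runtime = 4 h/day × 30 days = 120 h
Power = 264 kWh ÷ 120 h = 2.2 kW = 2200 W

2200 W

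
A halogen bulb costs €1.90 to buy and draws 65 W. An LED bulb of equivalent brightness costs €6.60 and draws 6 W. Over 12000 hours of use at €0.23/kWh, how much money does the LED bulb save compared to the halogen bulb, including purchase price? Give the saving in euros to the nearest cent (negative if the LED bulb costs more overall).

halogen bulb: €1.90 + (65/1000) kW × 12000 h × €0.23 = €1.90 + €179.4 = €181.3
LED bulb: €6.60 + (6/1000) kW × 12000 h × €0.23 = €6.60 + €16.56 = €23.16
Saving = €181.3 − €23.16 = €158.14

€158.14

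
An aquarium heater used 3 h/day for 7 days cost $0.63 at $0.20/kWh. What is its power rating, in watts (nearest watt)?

Energy = $0.63 ÷ $0.20/kWh = 3.15 kWh
Runtime = 3 h/day × 7 days = 21 h
Power = 3.15 kWh ÷ 21 h = 0.15 kW = 150 W

150 W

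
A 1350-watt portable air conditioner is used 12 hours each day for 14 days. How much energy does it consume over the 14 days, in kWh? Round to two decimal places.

226.80 kWh

Runtime = 12 h/day × 14 days = 168 h
Energy = 1.35 kW × 168 h = 226.8 kWh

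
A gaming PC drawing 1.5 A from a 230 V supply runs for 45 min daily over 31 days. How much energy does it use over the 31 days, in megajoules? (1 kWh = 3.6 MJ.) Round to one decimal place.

Power = 1.5 A × 230 V = 345 W = 0.345 kW
Runtime = 45 min × 31 = 1395 min = 23.25 h
Energy = 0.345 kW × 23.25 h = 8.02125 kWh
= 8.02125 × 3.6 MJ = 28.9 MJ

28.9 MJ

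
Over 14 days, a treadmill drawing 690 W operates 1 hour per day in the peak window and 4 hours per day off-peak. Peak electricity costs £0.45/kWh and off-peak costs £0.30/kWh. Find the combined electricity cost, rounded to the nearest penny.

Peak energy = 0.69 kW × 1 h × 14 = 9.66 kWh
Off-peak energy = 0.69 kW × 4 h × 14 = 38.64 kWh
Cost = 9.66 × £0.45 + 38.64 × £0.30 = £4.347 + £11.592 = £15.94

£15.94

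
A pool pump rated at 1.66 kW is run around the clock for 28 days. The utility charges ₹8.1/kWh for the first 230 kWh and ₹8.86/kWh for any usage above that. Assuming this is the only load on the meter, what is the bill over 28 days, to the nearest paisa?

Runtime = 24 h × 28 = 672 h
Energy = 1.66 kW × 672 h = 1115.52 kWh
Tier 1 (0–230 kWh): 230 × ₹8.1 = ₹1863
Above 230 kWh: 885.52 × ₹8.86 = ₹7845.7072
Bill = ₹9708.71

₹9708.71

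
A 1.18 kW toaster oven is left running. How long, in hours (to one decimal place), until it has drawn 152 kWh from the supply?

Hours = 152 kWh ÷ 1.18 kW = 128.8 h

128.8 h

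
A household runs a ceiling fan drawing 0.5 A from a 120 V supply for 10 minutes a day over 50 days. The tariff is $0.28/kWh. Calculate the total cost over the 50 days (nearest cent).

Power = 0.5 A × 120 V = 60 W = 0.06 kW
Runtime = 10 min × 50 = 500 min = 8.333333… h
Energy = 0.06 kW × 8.333333… h = 0.5 kWh
Cost = 0.5 kWh × $0.28/kWh = $0.14

$0.14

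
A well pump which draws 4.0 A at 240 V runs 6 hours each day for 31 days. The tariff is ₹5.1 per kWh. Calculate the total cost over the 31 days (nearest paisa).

₹910.66

Power = 4.0 A × 240 V = 960 W = 0.96 kW
Runtime = 6 h/day × 31 days = 186 h
Energy = 0.96 kW × 186 h = 178.56 kWh
Cost = 178.56 kWh × ₹5.1/kWh = ₹910.66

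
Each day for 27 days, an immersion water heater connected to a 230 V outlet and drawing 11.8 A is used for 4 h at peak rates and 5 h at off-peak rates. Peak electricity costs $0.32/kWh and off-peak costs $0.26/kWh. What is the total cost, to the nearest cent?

$189.06

Power = 11.8 A × 230 V = 2714 W = 2.714 kW
Peak energy = 2.714 kW × 4 h × 27 = 293.112 kWh
Off-peak energy = 2.714 kW × 5 h × 27 = 366.39 kWh
Cost = 293.112 × $0.32 + 366.39 × $0.26 = $93.79584 + $95.2614 = $189.06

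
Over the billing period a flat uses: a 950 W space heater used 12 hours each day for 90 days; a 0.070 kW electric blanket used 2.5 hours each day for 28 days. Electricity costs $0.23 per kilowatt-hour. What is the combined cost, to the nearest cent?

$237.11

space heater: Runtime = 12 h/day × 90 days = 1080 h
space heater: 0.95 kW × 1080 h = 1026 kWh
electric blanket: Runtime = 2.5 h/day × 28 days = 70 h
electric blanket: 0.07 kW × 70 h = 4.9 kWh
Total energy = 1030.9 kWh
Cost = 1030.9 × $0.23 = $237.11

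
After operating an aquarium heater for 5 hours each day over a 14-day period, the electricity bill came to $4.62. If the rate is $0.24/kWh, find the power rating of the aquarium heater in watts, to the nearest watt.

Energy = $4.62 ÷ $0.24/kWh = 19.25 kWh
Runtime = 5 h/day × 14 days = 70 h
Power = 19.25 kWh ÷ 70 h = 0.275 kW = 275 W

275 W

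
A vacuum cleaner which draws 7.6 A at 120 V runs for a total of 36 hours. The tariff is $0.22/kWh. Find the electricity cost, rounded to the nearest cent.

$7.22

Power = 7.6 A × 120 V = 912 W = 0.912 kW
Energy = 0.912 kW × 36 h = 32.832 kWh
Cost = 32.832 kWh × $0.22/kWh = $7.22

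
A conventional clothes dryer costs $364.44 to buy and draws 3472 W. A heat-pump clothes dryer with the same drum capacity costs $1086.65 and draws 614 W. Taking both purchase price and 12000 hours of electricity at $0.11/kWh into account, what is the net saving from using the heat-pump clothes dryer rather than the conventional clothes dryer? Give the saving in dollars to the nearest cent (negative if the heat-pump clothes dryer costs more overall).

$3050.35

conventional clothes dryer: $364.44 + (3472/1000) kW × 12000 h × $0.11 = $364.44 + $4583.04 = $4947.48
heat-pump clothes dryer: $1086.65 + (614/1000) kW × 12000 h × $0.11 = $1086.65 + $810.48 = $1897.13
Saving = $4947.48 − $1897.13 = $3050.35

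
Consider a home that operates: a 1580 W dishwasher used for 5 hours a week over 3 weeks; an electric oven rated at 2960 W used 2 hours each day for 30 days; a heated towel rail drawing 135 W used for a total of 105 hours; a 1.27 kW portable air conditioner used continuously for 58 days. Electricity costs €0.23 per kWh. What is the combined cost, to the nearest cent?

dishwasher: Runtime = 5 h/week × 3 weeks = 15 h
dishwasher: 1.58 kW × 15 h = 23.7 kWh
electric oven: Runtime = 2 h/day × 30 days = 60 h
electric oven: 2.96 kW × 60 h = 177.6 kWh
heated towel rail: 0.135 kW × 105 h = 14.175 kWh
portable air conditioner: Runtime = 24 h × 58 = 1392 h
portable air conditioner: 1.27 kW × 1392 h = 1767.84 kWh
Total energy = 1983.315 kWh
Cost = 1983.315 × €0.23 = €456.16

€456.16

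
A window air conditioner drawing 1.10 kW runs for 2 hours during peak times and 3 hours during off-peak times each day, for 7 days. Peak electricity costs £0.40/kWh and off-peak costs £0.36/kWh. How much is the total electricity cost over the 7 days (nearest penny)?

Peak energy = 1.1 kW × 2 h × 7 = 15.4 kWh
Off-peak energy = 1.1 kW × 3 h × 7 = 23.1 kWh
Cost = 15.4 × £0.40 + 23.1 × £0.36 = £6.16 + £8.316 = £14.48

£14.48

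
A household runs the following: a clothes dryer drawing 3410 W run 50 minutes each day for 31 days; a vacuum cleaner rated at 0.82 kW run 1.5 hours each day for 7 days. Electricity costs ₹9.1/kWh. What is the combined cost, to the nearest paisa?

₹879.99

clothes dryer: Runtime = 50 min × 31 = 1550 min = 25.833333… h
clothes dryer: 3.41 kW × 25.833333… h = 88.091666… kWh
vacuum cleaner: Runtime = 1.5 h/day × 7 days = 10.5 h
vacuum cleaner: 0.82 kW × 10.5 h = 8.61 kWh
Total energy = 96.701666… kWh
Cost = 96.701666… × ₹9.1 = ₹879.99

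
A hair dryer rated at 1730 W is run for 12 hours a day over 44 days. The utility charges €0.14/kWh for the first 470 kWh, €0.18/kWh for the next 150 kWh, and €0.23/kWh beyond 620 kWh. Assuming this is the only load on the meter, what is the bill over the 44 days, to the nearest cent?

Runtime = 12 h/day × 44 days = 528 h
Energy = 1.73 kW × 528 h = 913.44 kWh
Tier 1 (0–470 kWh): 470 × €0.14 = €65.8
Tier 2 (470–620 kWh): 150 × €0.18 = €27
Above 620 kWh: 293.44 × €0.23 = €67.4912
Bill = €160.29

€160.29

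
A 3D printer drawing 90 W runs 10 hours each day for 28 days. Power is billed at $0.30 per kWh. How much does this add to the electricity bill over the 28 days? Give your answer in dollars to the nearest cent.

$7.56

Runtime = 10 h/day × 28 days = 280 h
Energy = 0.09 kW × 280 h = 25.2 kWh
Cost = 25.2 kWh × $0.30/kWh = $7.56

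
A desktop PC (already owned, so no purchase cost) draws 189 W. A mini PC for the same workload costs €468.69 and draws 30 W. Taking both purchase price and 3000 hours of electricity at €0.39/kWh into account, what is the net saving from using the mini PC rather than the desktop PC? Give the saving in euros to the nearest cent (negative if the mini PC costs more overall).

-€282.66

desktop PC: €0.00 + (189/1000) kW × 3000 h × €0.39 = €0.00 + €221.13 = €221.13
mini PC: €468.69 + (30/1000) kW × 3000 h × €0.39 = €468.69 + €35.1 = €503.79
Saving = €221.13 − €503.79 = −€282.66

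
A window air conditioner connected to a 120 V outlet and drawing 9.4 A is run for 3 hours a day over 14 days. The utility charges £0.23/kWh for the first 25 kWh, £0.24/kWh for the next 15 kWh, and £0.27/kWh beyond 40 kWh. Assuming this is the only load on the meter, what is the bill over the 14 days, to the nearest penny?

£11.34

Power = 9.4 A × 120 V = 1128 W = 1.128 kW
Runtime = 3 h/day × 14 days = 42 h
Energy = 1.128 kW × 42 h = 47.376 kWh
Tier 1 (0–25 kWh): 25 × £0.23 = £5.75
Tier 2 (25–40 kWh): 15 × £0.24 = £3.6
Above 40 kWh: 7.376 × £0.27 = £1.99152
Bill = £11.34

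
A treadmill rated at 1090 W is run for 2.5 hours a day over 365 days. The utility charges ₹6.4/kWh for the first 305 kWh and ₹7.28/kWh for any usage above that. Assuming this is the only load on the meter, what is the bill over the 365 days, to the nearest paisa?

₹6972.47

Runtime = 2.5 h/day × 365 days = 912.5 h
Energy = 1.09 kW × 912.5 h = 994.625 kWh
Tier 1 (0–305 kWh): 305 × ₹6.4 = ₹1952
Above 305 kWh: 689.625 × ₹7.28 = ₹5020.47
Bill = ₹6972.47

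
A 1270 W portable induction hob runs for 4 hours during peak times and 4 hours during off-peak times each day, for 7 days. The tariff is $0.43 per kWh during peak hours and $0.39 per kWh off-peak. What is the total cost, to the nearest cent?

$29.16

Peak energy = 1.27 kW × 4 h × 7 = 35.56 kWh
Off-peak energy = 1.27 kW × 4 h × 7 = 35.56 kWh
Cost = 35.56 × $0.43 + 35.56 × $0.39 = $15.2908 + $13.8684 = $29.16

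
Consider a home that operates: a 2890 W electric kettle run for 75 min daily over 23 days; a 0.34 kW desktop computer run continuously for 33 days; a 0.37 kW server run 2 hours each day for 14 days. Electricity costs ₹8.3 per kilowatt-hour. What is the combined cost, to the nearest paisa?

electric kettle: Runtime = 75 min × 23 = 1725 min = 28.75 h
electric kettle: 2.89 kW × 28.75 h = 83.0875 kWh
desktop computer: Runtime = 24 h × 33 = 792 h
desktop computer: 0.34 kW × 792 h = 269.28 kWh
server: Runtime = 2 h/day × 14 days = 28 h
server: 0.37 kW × 28 h = 10.36 kWh
Total energy = 362.7275 kWh
Cost = 362.7275 × ₹8.3 = ₹3010.64

₹3010.64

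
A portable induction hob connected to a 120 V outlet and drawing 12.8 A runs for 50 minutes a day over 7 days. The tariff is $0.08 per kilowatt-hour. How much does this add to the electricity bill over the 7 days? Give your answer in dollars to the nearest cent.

Power = 12.8 A × 120 V = 1536 W = 1.536 kW
Runtime = 50 min × 7 = 350 min = 5.833333… h
Energy = 1.536 kW × 5.833333… h = 8.96 kWh
Cost = 8.96 kWh × $0.08/kWh = $0.72

$0.72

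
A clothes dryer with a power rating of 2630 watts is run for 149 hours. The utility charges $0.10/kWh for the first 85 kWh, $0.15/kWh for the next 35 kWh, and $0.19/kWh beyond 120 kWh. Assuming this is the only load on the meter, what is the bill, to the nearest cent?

$65.41

Energy = 2.63 kW × 149 h = 391.87 kWh
Tier 1 (0–85 kWh): 85 × $0.10 = $8.5
Tier 2 (85–120 kWh): 35 × $0.15 = $5.25
Above 120 kWh: 271.87 × $0.19 = $51.6553
Bill = $65.41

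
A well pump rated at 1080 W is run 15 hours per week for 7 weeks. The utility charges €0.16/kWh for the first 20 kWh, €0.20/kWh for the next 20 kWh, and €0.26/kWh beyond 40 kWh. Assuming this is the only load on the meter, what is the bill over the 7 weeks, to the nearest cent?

€26.28

Runtime = 15 h/week × 7 weeks = 105 h
Energy = 1.08 kW × 105 h = 113.4 kWh
Tier 1 (0–20 kWh): 20 × €0.16 = €3.2
Tier 2 (20–40 kWh): 20 × €0.20 = €4
Above 40 kWh: 73.4 × €0.26 = €19.084
Bill = €26.28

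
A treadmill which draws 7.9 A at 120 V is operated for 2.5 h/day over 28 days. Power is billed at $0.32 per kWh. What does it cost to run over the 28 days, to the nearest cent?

$21.24

Power = 7.9 A × 120 V = 948 W = 0.948 kW
Runtime = 2.5 h/day × 28 days = 70 h
Energy = 0.948 kW × 70 h = 66.36 kWh
Cost = 66.36 kWh × $0.32/kWh = $21.24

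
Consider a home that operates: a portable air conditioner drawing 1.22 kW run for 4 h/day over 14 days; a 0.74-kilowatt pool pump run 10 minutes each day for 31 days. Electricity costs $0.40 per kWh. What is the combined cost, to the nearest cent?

$28.86

portable air conditioner: Runtime = 4 h/day × 14 days = 56 h
portable air conditioner: 1.22 kW × 56 h = 68.32 kWh
pool pump: Runtime = 10 min × 31 = 310 min = 5.166666… h
pool pump: 0.74 kW × 5.166666… h = 3.823333… kWh
Total energy = 72.143333… kWh
Cost = 72.143333… × $0.40 = $28.86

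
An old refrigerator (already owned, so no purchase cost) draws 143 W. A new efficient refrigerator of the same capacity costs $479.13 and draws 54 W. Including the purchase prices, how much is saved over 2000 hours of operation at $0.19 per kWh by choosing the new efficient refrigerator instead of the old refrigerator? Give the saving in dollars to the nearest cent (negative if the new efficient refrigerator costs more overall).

old refrigerator: $0.00 + (143/1000) kW × 2000 h × $0.19 = $0.00 + $54.34 = $54.34
new efficient refrigerator: $479.13 + (54/1000) kW × 2000 h × $0.19 = $479.13 + $20.52 = $499.65
Saving = $54.34 − $499.65 = −$445.31

-$445.31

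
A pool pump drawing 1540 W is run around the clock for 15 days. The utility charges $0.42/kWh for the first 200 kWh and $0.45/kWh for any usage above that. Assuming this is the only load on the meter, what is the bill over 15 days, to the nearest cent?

Runtime = 24 h × 15 = 360 h
Energy = 1.54 kW × 360 h = 554.4 kWh
Tier 1 (0–200 kWh): 200 × $0.42 = $84
Above 200 kWh: 354.4 × $0.45 = $159.48
Bill = $243.48

$243.48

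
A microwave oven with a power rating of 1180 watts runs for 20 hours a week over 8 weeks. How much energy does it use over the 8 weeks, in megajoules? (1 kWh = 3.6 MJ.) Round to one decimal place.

679.7 MJ

Runtime = 20 h/week × 8 weeks = 160 h
Energy = 1.18 kW × 160 h = 188.8 kWh
= 188.8 × 3.6 MJ = 679.7 MJ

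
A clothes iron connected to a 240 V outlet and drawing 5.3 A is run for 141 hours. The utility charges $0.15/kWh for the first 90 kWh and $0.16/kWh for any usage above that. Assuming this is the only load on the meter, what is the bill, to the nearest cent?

Power = 5.3 A × 240 V = 1272 W = 1.272 kW
Energy = 1.272 kW × 141 h = 179.352 kWh
Tier 1 (0–90 kWh): 90 × $0.15 = $13.5
Above 90 kWh: 89.352 × $0.16 = $14.29632
Bill = $27.80

$27.80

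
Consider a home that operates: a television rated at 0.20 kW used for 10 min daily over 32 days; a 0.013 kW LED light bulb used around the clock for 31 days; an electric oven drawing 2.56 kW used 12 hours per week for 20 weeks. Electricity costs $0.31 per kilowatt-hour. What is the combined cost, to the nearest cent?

television: Runtime = 10 min × 32 = 320 min = 5.333333… h
television: 0.2 kW × 5.333333… h = 1.066666… kWh
LED light bulb: Runtime = 24 h × 31 = 744 h
LED light bulb: 0.013 kW × 744 h = 9.672 kWh
electric oven: Runtime = 12 h/week × 20 weeks = 240 h
electric oven: 2.56 kW × 240 h = 614.4 kWh
Total energy = 625.138666… kWh
Cost = 625.138666… × $0.31 = $193.79

$193.79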